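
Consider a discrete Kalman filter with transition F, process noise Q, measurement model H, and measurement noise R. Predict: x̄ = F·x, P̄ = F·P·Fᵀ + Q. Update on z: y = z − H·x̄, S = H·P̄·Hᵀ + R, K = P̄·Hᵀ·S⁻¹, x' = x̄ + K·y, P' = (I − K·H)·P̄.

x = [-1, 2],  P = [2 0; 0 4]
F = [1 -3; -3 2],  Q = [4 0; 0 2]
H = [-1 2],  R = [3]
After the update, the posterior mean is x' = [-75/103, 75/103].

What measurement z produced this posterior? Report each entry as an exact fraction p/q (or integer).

x̄ = F·x = [-7, 7]
P̄ = F·P·Fᵀ + Q = [42 -30; -30 36]
S = H·P̄·Hᵀ + R = [309]
K = P̄·Hᵀ·S⁻¹ = [-34/103; 34/103]
x' − x̄ = [646/103, -646/103] = K·y
y = (KᵀK)⁻¹·Kᵀ·(x' − x̄) = [-19]
z = y + H·x̄ = [-19] + [21] = [2]

z = [2]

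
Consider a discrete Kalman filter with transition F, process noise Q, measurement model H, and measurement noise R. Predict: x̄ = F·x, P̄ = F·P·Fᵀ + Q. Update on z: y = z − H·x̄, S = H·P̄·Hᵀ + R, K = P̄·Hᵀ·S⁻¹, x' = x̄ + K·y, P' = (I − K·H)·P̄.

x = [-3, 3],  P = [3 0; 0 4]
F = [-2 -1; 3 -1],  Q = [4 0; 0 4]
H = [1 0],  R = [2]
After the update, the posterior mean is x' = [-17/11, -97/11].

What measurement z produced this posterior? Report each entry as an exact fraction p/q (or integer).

x̄ = F·x = [3, -12]
P̄ = F·P·Fᵀ + Q = [20 -14; -14 35]
S = H·P̄·Hᵀ + R = [22]
K = P̄·Hᵀ·S⁻¹ = [10/11; -7/11]
x' − x̄ = [-50/11, 35/11] = K·y
y = (KᵀK)⁻¹·Kᵀ·(x' − x̄) = [-5]
z = y + H·x̄ = [-5] + [3] = [-2]

z = [-2]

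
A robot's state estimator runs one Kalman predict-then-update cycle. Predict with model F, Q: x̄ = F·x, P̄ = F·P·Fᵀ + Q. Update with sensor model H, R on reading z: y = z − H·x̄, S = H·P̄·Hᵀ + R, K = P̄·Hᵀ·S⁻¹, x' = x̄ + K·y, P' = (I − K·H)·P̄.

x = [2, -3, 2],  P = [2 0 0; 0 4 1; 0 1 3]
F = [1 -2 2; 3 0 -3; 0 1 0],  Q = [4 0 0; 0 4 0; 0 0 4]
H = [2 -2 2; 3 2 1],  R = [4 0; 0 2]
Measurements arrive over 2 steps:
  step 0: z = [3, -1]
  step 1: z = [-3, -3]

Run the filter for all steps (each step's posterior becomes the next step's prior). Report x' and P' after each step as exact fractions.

step 0: x' = [14170/9237, -33601/18474, -15941/9237], P' = [77206/27711 -50732/27711 -117638/27711; -50732/27711 42505/27711 77218/27711; -117638/27711 77218/27711 195928/27711]
step 1: x' = [-167753851/956915657, -325325131/956915657, -1492789610/956915657], P' = [1487837042/956915657 -981829012/956915657 -2158463310/956915657; -981829012/956915657 965869930/956915657 1420268112/956915657; -2158463310/956915657 1420268112/956915657 3683524076/956915657]

step 0: x̄ = F·x = [12, 0, -3]
step 0: P̄ = F·P·Fᵀ + Q = [26 -6 -6; -6 49 -3; -6 -3 8]
step 0: y = z − H·x̄ = [-15, -34]
step 0: S = H·P̄·Hᵀ + R = [360 -66; -66 320]
step 0: K = P̄·Hᵀ·S⁻¹ = [5150/27711 2086/9237; -16019/55422 1672/9237; 536/27711 -425/9237]
step 0: x' = x̄ + K·y = [14170/9237, -33601/18474, -15941/9237]
step 0: P' = (I − K·H)·P̄ = [77206/27711 -50732/27711 -117638/27711; -50732/27711 42505/27711 77218/27711; -117638/27711 77218/27711 195928/27711]
step 1: x̄ = F·x = [15889/9237, 30111/3079, -33601/18474]
step 1: P̄ = F·P·Fᵀ + Q = [256414/27711 -58796/3079 18694/27711; -58796/3079 520726/3079 -42650/3079; 18694/27711 -42650/3079 153349/27711]
step 1: y = z − H·x̄ = [154778/9237, -478487/18474]
step 1: S = H·P̄·Hᵀ + R = [27949696/27711 -16460774/27711; -16460774/27711 13489429/27711]
step 1: K = P̄·Hᵀ·S⁻¹ = [155601372/956915657 170694896/956915657; -263715415/956915657 203260468/956915657; 52396327/956915657 24335185/956915657]
step 1: x' = x̄ + K·y = [-167753851/956915657, -325325131/956915657, -1492789610/956915657]
step 1: P' = (I − K·H)·P̄ = [1487837042/956915657 -981829012/956915657 -2158463310/956915657; -981829012/956915657 965869930/956915657 1420268112/956915657; -2158463310/956915657 1420268112/956915657 3683524076/956915657]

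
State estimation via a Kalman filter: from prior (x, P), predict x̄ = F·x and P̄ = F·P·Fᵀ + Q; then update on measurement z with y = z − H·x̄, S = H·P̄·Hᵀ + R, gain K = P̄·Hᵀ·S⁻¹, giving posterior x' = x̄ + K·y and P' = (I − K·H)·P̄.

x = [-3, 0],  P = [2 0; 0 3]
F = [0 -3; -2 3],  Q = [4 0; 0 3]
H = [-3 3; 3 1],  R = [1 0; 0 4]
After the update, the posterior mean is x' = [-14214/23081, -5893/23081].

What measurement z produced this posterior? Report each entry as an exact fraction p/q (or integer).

z = [1, -3]

x̄ = F·x = [0, 6]
P̄ = F·P·Fᵀ + Q = [31 -27; -27 38]
S = H·P̄·Hᵀ + R = [1108 -327; -327 159]
K = P̄·Hᵀ·S⁻¹ = [-2028/23081 5410/23081; 5648/23081 16121/69243]
x' − x̄ = [-14214/23081, -144379/23081] = K·y
y = (KᵀK)⁻¹·Kᵀ·(x' − x̄) = [-17, -9]
z = y + H·x̄ = [-17, -9] + [18, 6] = [1, -3]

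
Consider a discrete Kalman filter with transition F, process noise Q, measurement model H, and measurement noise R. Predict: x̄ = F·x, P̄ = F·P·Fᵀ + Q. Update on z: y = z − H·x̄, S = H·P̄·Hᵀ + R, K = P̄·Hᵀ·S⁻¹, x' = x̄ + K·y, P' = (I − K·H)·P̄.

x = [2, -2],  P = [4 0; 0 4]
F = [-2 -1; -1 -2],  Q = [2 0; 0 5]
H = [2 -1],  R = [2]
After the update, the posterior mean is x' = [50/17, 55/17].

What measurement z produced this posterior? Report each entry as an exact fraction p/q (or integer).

z = [3]

x̄ = F·x = [-2, 2]
P̄ = F·P·Fᵀ + Q = [22 16; 16 25]
S = H·P̄·Hᵀ + R = [51]
K = P̄·Hᵀ·S⁻¹ = [28/51; 7/51]
x' − x̄ = [84/17, 21/17] = K·y
y = (KᵀK)⁻¹·Kᵀ·(x' − x̄) = [9]
z = y + H·x̄ = [9] + [-6] = [3]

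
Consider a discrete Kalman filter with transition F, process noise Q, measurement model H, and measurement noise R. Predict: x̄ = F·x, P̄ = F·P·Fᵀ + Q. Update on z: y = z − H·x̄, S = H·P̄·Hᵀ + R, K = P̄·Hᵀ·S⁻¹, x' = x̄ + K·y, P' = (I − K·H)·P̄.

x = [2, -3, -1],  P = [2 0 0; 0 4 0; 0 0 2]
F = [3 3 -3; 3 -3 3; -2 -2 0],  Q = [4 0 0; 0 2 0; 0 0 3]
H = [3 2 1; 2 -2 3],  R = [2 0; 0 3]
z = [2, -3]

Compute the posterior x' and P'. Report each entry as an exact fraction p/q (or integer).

x' = [-929820/226997, 1080600/226997, 1107988/226997]
P' = [2738668/226997 -2362436/226997 -3349092/226997; -2362436/226997 2111602/226997 2909256/226997; -3349092/226997 2909256/226997 4164102/226997]

x̄ = F·x = [0, 12, 2]
P̄ = F·P·Fᵀ + Q = [76 -36 -36; -36 74 12; -36 12 27]
y = z − H·x̄ = [-24, 15]
S = H·P̄·Hᵀ + R = [409 -35; -35 558]
K = P̄·Hᵀ·S⁻¹ = [71020/226997 51644/226997; 22576/226997 -73436/226997; -32331/226997 -8130/226997]
x' = x̄ + K·y = [-929820/226997, 1080600/226997, 1107988/226997]
P' = (I − K·H)·P̄ = [2738668/226997 -2362436/226997 -3349092/226997; -2362436/226997 2111602/226997 2909256/226997; -3349092/226997 2909256/226997 4164102/226997]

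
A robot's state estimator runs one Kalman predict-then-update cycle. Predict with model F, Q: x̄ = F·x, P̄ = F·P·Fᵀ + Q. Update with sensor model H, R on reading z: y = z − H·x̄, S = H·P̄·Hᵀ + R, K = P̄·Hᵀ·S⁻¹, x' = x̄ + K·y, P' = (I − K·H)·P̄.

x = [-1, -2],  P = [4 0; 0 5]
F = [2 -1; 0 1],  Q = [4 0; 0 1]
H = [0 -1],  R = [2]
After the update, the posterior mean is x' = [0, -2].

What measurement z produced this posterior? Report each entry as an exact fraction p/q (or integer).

z = [2]

x̄ = F·x = [0, -2]
P̄ = F·P·Fᵀ + Q = [25 -5; -5 6]
S = H·P̄·Hᵀ + R = [8]
K = P̄·Hᵀ·S⁻¹ = [5/8; -3/4]
x' − x̄ = [0, 0] = K·y
y = (KᵀK)⁻¹·Kᵀ·(x' − x̄) = [0]
z = y + H·x̄ = [0] + [2] = [2]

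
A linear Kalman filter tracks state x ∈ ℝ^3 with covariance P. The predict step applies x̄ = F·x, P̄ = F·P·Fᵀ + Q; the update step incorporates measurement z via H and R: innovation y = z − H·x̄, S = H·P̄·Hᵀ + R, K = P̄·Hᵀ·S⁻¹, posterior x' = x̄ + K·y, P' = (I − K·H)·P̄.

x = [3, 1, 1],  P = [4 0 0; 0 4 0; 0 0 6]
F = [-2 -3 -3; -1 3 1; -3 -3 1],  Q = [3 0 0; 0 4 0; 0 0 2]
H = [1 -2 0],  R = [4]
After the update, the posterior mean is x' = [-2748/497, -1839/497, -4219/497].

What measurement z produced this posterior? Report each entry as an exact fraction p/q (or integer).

x̄ = F·x = [-12, 1, -11]
P̄ = F·P·Fᵀ + Q = [109 -46 42; -46 50 -18; 42 -18 80]
S = H·P̄·Hᵀ + R = [497]
K = P̄·Hᵀ·S⁻¹ = [201/497; -146/497; 78/497]
x' − x̄ = [3216/497, -2336/497, 1248/497] = K·y
y = (KᵀK)⁻¹·Kᵀ·(x' − x̄) = [16]
z = y + H·x̄ = [16] + [-14] = [2]

z = [2]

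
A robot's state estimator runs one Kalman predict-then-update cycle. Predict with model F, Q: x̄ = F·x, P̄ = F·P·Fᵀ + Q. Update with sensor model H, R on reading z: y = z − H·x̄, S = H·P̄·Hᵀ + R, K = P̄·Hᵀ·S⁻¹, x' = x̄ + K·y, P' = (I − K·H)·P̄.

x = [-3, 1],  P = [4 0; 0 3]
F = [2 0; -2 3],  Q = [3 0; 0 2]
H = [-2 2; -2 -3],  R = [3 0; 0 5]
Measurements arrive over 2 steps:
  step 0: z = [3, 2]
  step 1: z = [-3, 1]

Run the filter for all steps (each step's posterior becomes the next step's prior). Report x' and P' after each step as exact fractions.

step 0: x' = [-42361/31351, 15475/62702], P' = [14219/31351 479/31351; 479/31351 19843/62702]
step 1: x' = [100167352/207096111, -134310470/207096111], P' = [87704005/207096111 1919350/207096111; 1919350/207096111 62724265/207096111]

step 0: x̄ = F·x = [-6, 9]
step 0: P̄ = F·P·Fᵀ + Q = [19 -16; -16 45]
step 0: y = z − H·x̄ = [-27, 17]
step 0: S = H·P̄·Hᵀ + R = [387 -226; -226 294]
step 0: K = P̄·Hᵀ·S⁻¹ = [-9160/31351 -5975/31351; 6295/31351 -12289/62702]
step 0: x' = x̄ + K·y = [-42361/31351, 15475/62702]
step 0: P' = (I − K·H)·P̄ = [14219/31351 479/31351; 479/31351 19843/62702]
step 1: x̄ = F·x = [-84722/31351, 215869/62702]
step 1: P̄ = F·P·Fᵀ + Q = [150929/31351 -54002/31351; -54002/31351 406247/62702]
step 1: y = z − H·x̄ = [-479366/31351, 371421/62702]
step 1: S = H·P̄·Hᵀ + R = [1942279/31351 -723029/31351; -723029/31351 3881117/62702]
step 1: K = P̄·Hᵀ·S⁻¹ = [-57189770/207096111 -36233212/207096111; 40536610/207096111 -38402299/207096111]
step 1: x' = x̄ + K·y = [100167352/207096111, -134310470/207096111]
step 1: P' = (I − K·H)·P̄ = [87704005/207096111 1919350/207096111; 1919350/207096111 62724265/207096111]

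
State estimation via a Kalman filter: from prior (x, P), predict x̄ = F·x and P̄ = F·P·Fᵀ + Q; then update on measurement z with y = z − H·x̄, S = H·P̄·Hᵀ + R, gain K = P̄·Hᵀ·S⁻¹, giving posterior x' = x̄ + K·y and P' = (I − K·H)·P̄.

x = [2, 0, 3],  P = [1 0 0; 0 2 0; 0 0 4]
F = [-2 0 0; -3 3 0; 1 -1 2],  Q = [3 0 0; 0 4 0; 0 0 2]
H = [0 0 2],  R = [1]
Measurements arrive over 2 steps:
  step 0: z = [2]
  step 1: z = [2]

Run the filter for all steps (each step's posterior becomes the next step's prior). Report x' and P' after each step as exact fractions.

step 0: x' = [-284/85, -258/85, 92/85], P' = [579/85 438/85 -2/85; 438/85 2311/85 -9/85; -2/85 -9/85 21/85]
step 1: x' = [62880/9269, 2262/713, 9342/9269], P' = [276827/9269 1062/713 -274/9269; 1062/713 20906/713 -468/713; -274/9269 -468/713 2296/9269]

step 0: x̄ = F·x = [-4, -6, 8]
step 0: P̄ = F·P·Fᵀ + Q = [7 6 -2; 6 31 -9; -2 -9 21]
step 0: y = z − H·x̄ = [-14]
step 0: S = H·P̄·Hᵀ + R = [85]
step 0: K = P̄·Hᵀ·S⁻¹ = [-4/85; -18/85; 42/85]
step 0: x' = x̄ + K·y = [-284/85, -258/85, 92/85]
step 0: P' = (I − K·H)·P̄ = [579/85 438/85 -2/85; 438/85 2311/85 -9/85; -2/85 -9/85 21/85]
step 1: x̄ = F·x = [568/85, 78/85, 158/85]
step 1: P̄ = F·P·Fᵀ + Q = [2571/85 846/85 -274/85; 846/85 18466/85 -6084/85; -274/85 -6084/85 2296/85]
step 1: y = z − H·x̄ = [-146/85]
step 1: S = H·P̄·Hᵀ + R = [9269/85]
step 1: K = P̄·Hᵀ·S⁻¹ = [-548/9269; -936/713; 4592/9269]
step 1: x' = x̄ + K·y = [62880/9269, 2262/713, 9342/9269]
step 1: P' = (I − K·H)·P̄ = [276827/9269 1062/713 -274/9269; 1062/713 20906/713 -468/713; -274/9269 -468/713 2296/9269]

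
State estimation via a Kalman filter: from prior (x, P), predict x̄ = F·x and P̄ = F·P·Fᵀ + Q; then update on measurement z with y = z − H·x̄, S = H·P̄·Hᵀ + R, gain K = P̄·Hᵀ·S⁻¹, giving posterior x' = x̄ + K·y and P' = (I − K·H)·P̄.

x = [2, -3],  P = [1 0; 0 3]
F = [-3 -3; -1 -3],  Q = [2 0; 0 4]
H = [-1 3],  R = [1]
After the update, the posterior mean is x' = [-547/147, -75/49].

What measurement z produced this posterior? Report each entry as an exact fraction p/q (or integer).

z = [-1]

x̄ = F·x = [3, 7]
P̄ = F·P·Fᵀ + Q = [38 30; 30 32]
S = H·P̄·Hᵀ + R = [147]
K = P̄·Hᵀ·S⁻¹ = [52/147; 22/49]
x' − x̄ = [-988/147, -418/49] = K·y
y = (KᵀK)⁻¹·Kᵀ·(x' − x̄) = [-19]
z = y + H·x̄ = [-19] + [18] = [-1]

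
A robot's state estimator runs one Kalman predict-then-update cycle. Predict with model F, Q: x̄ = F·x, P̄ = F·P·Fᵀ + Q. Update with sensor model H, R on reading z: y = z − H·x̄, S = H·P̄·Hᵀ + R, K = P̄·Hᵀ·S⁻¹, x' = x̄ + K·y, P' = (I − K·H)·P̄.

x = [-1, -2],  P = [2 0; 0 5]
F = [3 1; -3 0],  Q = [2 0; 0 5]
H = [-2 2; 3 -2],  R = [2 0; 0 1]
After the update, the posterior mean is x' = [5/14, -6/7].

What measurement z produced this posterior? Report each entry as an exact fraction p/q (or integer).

z = [-2, 3]

x̄ = F·x = [-5, 3]
P̄ = F·P·Fᵀ + Q = [25 -18; -18 23]
S = H·P̄·Hᵀ + R = [338 -422; -422 534]
K = P̄·Hᵀ·S⁻¹ = [459/1204 613/1204; 397/602 201/602]
x' − x̄ = [75/14, -27/7] = K·y
y = (KᵀK)⁻¹·Kᵀ·(x' − x̄) = [-18, 24]
z = y + H·x̄ = [-18, 24] + [16, -21] = [-2, 3]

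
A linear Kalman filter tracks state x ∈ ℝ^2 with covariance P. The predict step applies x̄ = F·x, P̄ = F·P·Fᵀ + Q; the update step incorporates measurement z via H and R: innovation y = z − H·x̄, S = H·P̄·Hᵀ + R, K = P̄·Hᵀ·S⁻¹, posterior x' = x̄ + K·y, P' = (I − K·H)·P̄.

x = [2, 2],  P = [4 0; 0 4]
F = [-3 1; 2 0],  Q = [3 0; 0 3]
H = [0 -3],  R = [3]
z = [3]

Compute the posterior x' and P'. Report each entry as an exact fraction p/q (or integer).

x' = [64/29, -53/58]
P' = [383/29 -12/29; -12/29 19/58]

x̄ = F·x = [-4, 4]
P̄ = F·P·Fᵀ + Q = [43 -24; -24 19]
y = z − H·x̄ = [15]
S = H·P̄·Hᵀ + R = [174]
K = P̄·Hᵀ·S⁻¹ = [12/29; -19/58]
x' = x̄ + K·y = [64/29, -53/58]
P' = (I − K·H)·P̄ = [383/29 -12/29; -12/29 19/58]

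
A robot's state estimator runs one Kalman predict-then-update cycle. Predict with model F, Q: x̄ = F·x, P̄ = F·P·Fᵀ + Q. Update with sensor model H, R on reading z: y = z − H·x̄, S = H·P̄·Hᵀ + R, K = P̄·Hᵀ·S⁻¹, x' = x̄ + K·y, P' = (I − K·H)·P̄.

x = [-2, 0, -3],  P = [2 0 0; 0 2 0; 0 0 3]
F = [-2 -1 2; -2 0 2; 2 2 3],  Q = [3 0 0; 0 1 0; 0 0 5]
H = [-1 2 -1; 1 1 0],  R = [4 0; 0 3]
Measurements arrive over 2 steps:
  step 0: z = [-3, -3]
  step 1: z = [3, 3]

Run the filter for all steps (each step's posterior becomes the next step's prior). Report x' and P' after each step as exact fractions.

step 0: x' = [-1085/1069, -9529/4276, -3479/2138], P' = [2344/1069 -697/1069 -3594/1069; -697/1069 8551/4276 9531/2138; -3594/1069 9531/2138 16487/1069]
step 1: x' = [59982155/23069997, 8684884/23069997, -121772174/23069997], P' = [45574672/23069997 -12862327/23069997 -69913222/23069997; -12862327/23069997 48778744/23069997 109099627/23069997; -69913222/23069997 109099627/23069997 368211856/23069997]

step 0: x̄ = F·x = [-2, -2, -13]
step 0: P̄ = F·P·Fᵀ + Q = [25 20 6; 20 21 10; 6 10 48]
step 0: y = z − H·x̄ = [-14, 1]
step 0: S = H·P̄·Hᵀ + R = [53 21; 21 89]
step 0: K = P̄·Hᵀ·S⁻¹ = [-36/1069 549/1069; 207/4276 1921/4276; -1681/2138 781/2138]
step 0: x' = x̄ + K·y = [-1085/1069, -9529/4276, -3479/2138]
step 0: P' = (I − K·H)·P̄ = [2344/1069 -697/1069 -3594/1069; -697/1069 8551/4276 9531/2138; -3594/1069 9531/2138 16487/1069]
step 1: x̄ = F·x = [4293/4276, -1309/1069, -12153/1069]
step 1: P̄ = F·P·Fᵀ + Q = [350283/4276 93151/1069 101406/1069; 93151/1069 105145/1069 118584/1069; 101406/1069 118584/1069 180137/1069]
step 1: y = z − H·x̄ = [-21019/4276, 13771/4276]
step 1: S = H·P̄·Hᵀ + R = [193743/4276 -16479/4276; -16479/4276 1528899/4276]
step 1: K = P̄·Hᵀ·S⁻¹ = [-346526/23069997 3634705/7689999; 330047/23069997 3990713/7689999; -20024845/23069997 4354045/7689999]
step 1: x' = x̄ + K·y = [59982155/23069997, 8684884/23069997, -121772174/23069997]
step 1: P' = (I − K·H)·P̄ = [45574672/23069997 -12862327/23069997 -69913222/23069997; -12862327/23069997 48778744/23069997 109099627/23069997; -69913222/23069997 109099627/23069997 368211856/23069997]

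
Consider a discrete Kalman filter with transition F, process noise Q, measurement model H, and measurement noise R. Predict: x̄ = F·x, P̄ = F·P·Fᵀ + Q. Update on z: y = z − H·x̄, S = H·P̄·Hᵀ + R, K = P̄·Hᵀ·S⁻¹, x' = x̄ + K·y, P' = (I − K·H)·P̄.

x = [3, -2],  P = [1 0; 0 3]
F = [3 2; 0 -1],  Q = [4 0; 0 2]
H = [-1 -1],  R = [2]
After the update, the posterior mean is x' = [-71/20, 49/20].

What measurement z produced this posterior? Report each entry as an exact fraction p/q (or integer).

z = [2]

x̄ = F·x = [5, 2]
P̄ = F·P·Fᵀ + Q = [25 -6; -6 5]
S = H·P̄·Hᵀ + R = [20]
K = P̄·Hᵀ·S⁻¹ = [-19/20; 1/20]
x' − x̄ = [-171/20, 9/20] = K·y
y = (KᵀK)⁻¹·Kᵀ·(x' − x̄) = [9]
z = y + H·x̄ = [9] + [-7] = [2]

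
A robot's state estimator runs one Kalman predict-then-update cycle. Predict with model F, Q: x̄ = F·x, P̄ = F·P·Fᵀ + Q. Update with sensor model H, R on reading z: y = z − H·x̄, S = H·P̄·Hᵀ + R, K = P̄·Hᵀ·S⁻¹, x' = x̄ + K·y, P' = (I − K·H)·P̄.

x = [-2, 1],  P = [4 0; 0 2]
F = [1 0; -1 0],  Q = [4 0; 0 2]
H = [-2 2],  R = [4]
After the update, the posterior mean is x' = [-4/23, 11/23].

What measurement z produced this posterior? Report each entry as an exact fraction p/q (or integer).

z = [1]

x̄ = F·x = [-2, 2]
P̄ = F·P·Fᵀ + Q = [8 -4; -4 6]
S = H·P̄·Hᵀ + R = [92]
K = P̄·Hᵀ·S⁻¹ = [-6/23; 5/23]
x' − x̄ = [42/23, -35/23] = K·y
y = (KᵀK)⁻¹·Kᵀ·(x' − x̄) = [-7]
z = y + H·x̄ = [-7] + [8] = [1]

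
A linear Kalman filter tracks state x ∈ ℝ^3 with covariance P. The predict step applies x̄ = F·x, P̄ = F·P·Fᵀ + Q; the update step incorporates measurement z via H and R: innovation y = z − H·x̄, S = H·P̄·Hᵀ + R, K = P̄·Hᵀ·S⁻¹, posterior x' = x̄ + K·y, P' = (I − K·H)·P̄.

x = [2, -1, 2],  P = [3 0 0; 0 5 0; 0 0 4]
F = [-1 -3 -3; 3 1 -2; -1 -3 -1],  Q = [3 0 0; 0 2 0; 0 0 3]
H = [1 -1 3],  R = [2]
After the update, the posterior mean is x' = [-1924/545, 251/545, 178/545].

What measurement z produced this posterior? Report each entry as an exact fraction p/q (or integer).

z = [-3]

x̄ = F·x = [-5, 1, -1]
P̄ = F·P·Fᵀ + Q = [87 0 60; 0 50 -16; 60 -16 55]
S = H·P̄·Hᵀ + R = [1090]
K = P̄·Hᵀ·S⁻¹ = [267/1090; -49/545; 241/1090]
x' − x̄ = [801/545, -294/545, 723/545] = K·y
y = (KᵀK)⁻¹·Kᵀ·(x' − x̄) = [6]
z = y + H·x̄ = [6] + [-9] = [-3]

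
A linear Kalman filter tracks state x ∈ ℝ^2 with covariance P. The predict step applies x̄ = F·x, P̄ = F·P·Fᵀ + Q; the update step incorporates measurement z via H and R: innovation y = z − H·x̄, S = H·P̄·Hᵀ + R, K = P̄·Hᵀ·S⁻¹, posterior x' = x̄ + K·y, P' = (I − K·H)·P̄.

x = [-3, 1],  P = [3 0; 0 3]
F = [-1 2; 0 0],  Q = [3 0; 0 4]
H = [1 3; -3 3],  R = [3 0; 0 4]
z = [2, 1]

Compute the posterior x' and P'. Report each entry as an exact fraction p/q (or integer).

x' = [649/1865, 216/373]
P' = [792/1865 36/373; 36/373 76/373]

x̄ = F·x = [5, 0]
P̄ = F·P·Fᵀ + Q = [18 0; 0 4]
y = z − H·x̄ = [-3, 16]
S = H·P̄·Hᵀ + R = [57 -18; -18 202]
K = P̄·Hᵀ·S⁻¹ = [444/1865 -459/1865; 88/373 30/373]
x' = x̄ + K·y = [649/1865, 216/373]
P' = (I − K·H)·P̄ = [792/1865 36/373; 36/373 76/373]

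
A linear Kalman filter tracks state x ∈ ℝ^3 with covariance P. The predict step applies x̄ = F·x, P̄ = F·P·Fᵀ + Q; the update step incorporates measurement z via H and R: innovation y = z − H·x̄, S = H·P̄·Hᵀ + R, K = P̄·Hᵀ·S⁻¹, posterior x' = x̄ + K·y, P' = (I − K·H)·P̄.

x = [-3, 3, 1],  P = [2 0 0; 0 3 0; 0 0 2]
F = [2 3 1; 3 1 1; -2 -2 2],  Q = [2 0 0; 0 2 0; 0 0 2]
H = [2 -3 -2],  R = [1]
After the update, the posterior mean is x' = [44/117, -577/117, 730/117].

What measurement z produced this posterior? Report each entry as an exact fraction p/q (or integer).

x̄ = F·x = [4, -5, 2]
P̄ = F·P·Fᵀ + Q = [39 23 -22; 23 25 -14; -22 -14 30]
S = H·P̄·Hᵀ + R = [234]
K = P̄·Hᵀ·S⁻¹ = [53/234; -1/234; -31/117]
x' − x̄ = [-424/117, 8/117, 496/117] = K·y
y = (KᵀK)⁻¹·Kᵀ·(x' − x̄) = [-16]
z = y + H·x̄ = [-16] + [19] = [3]

z = [3]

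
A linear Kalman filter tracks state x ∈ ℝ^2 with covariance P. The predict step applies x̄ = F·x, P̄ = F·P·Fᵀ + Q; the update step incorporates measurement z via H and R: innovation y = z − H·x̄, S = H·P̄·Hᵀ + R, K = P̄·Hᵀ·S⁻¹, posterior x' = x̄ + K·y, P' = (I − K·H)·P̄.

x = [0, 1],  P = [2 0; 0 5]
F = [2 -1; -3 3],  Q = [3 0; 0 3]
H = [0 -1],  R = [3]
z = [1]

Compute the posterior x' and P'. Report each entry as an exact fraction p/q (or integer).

x̄ = F·x = [-1, 3]
P̄ = F·P·Fᵀ + Q = [16 -27; -27 66]
y = z − H·x̄ = [4]
S = H·P̄·Hᵀ + R = [69]
K = P̄·Hᵀ·S⁻¹ = [9/23; -22/23]
x' = x̄ + K·y = [13/23, -19/23]
P' = (I − K·H)·P̄ = [125/23 -27/23; -27/23 66/23]

x' = [13/23, -19/23]
P' = [125/23 -27/23; -27/23 66/23]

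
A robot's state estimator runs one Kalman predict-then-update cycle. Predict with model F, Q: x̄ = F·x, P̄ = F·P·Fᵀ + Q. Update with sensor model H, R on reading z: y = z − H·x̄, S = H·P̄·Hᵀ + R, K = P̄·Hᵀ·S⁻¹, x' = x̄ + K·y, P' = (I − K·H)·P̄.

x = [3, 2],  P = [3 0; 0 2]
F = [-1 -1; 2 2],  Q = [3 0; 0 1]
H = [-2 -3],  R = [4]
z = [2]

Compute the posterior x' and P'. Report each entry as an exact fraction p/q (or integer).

x' = [-31/15, 104/105]
P' = [92/15 -64/15; -64/15 356/105]

x̄ = F·x = [-5, 10]
P̄ = F·P·Fᵀ + Q = [8 -10; -10 21]
y = z − H·x̄ = [22]
S = H·P̄·Hᵀ + R = [105]
K = P̄·Hᵀ·S⁻¹ = [2/15; -43/105]
x' = x̄ + K·y = [-31/15, 104/105]
P' = (I − K·H)·P̄ = [92/15 -64/15; -64/15 356/105]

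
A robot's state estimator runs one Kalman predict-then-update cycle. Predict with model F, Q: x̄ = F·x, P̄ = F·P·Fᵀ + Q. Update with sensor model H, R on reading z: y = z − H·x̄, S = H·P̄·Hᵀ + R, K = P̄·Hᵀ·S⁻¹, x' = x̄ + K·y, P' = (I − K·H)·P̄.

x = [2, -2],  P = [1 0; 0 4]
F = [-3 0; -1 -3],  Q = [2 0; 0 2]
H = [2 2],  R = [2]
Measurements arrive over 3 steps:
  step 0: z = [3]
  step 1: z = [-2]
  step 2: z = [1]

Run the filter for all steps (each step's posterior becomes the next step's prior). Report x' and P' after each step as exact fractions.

step 0: x' = [-580/113, 746/113], P' = [851/113 -837/113; -837/113 879/113]
step 1: x' = [9990/779, -10730/779], P' = [24485/779 -23904/779; -23904/779 118506/3895]
step 2: x' = [-5014480/348803, 5148084/348803], P' = [16713251/348803 -16312041/348803; -16312041/348803 16083285/348803]

step 0: x̄ = F·x = [-6, 4]
step 0: P̄ = F·P·Fᵀ + Q = [11 3; 3 39]
step 0: y = z − H·x̄ = [7]
step 0: S = H·P̄·Hᵀ + R = [226]
step 0: K = P̄·Hᵀ·S⁻¹ = [14/113; 42/113]
step 0: x' = x̄ + K·y = [-580/113, 746/113]
step 0: P' = (I − K·H)·P̄ = [851/113 -837/113; -837/113 879/113]
step 1: x̄ = F·x = [1740/113, -1658/113]
step 1: P̄ = F·P·Fᵀ + Q = [7885/113 -4980/113; -4980/113 3966/113]
step 1: y = z − H·x̄ = [-390/113]
step 1: S = H·P̄·Hᵀ + R = [7790/113]
step 1: K = P̄·Hᵀ·S⁻¹ = [581/779; -1014/3895]
step 1: x' = x̄ + K·y = [9990/779, -10730/779]
step 1: P' = (I − K·H)·P̄ = [24485/779 -23904/779; -23904/779 118506/3895]
step 2: x̄ = F·x = [-29970/779, 22200/779]
step 2: P̄ = F·P·Fᵀ + Q = [221923/779 -141681/779; -141681/779 479649/3895]
step 2: y = z − H·x̄ = [16319/779]
step 2: S = H·P̄·Hᵀ + R = [697606/3895]
step 2: K = P̄·Hᵀ·S⁻¹ = [401210/348803; -228756/348803]
step 2: x' = x̄ + K·y = [-5014480/348803, 5148084/348803]
step 2: P' = (I − K·H)·P̄ = [16713251/348803 -16312041/348803; -16312041/348803 16083285/348803]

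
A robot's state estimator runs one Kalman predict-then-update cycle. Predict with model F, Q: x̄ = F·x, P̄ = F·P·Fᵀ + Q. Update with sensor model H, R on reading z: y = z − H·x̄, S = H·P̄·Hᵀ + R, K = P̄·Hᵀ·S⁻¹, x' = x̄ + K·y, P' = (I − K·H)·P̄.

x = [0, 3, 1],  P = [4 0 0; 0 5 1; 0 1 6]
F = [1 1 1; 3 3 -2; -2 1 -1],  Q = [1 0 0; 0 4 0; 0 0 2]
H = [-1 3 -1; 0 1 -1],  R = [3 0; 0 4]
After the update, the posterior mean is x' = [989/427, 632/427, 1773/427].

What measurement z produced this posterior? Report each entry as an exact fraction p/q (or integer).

z = [-2, -3]

x̄ = F·x = [4, 7, 2]
P̄ = F·P·Fᵀ + Q = [18 16 -9; 16 97 -2; -9 -2 27]
S = H·P̄·Hᵀ + R = [819 301; 301 132]
K = P̄·Hᵀ·S⁻¹ = [-2377/17507 1248/2501; 165/427 -8/61; 5561/17507 -2361/2501]
x' − x̄ = [-719/427, -2357/427, 919/427] = K·y
y = (KᵀK)⁻¹·Kᵀ·(x' − x̄) = [-17, -8]
z = y + H·x̄ = [-17, -8] + [15, 5] = [-2, -3]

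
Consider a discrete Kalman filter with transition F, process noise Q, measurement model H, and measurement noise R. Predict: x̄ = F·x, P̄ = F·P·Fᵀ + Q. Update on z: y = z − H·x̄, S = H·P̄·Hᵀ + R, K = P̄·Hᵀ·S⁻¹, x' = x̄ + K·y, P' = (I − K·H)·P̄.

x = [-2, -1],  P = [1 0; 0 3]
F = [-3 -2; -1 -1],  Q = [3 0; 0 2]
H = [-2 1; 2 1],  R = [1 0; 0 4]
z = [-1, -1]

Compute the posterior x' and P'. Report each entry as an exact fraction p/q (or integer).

x' = [118/707, -423/707]
P' = [411/1414 207/707; 207/707 642/707]

x̄ = F·x = [8, 3]
P̄ = F·P·Fᵀ + Q = [24 9; 9 6]
y = z − H·x̄ = [12, -20]
S = H·P̄·Hᵀ + R = [67 -90; -90 142]
K = P̄·Hᵀ·S⁻¹ = [-204/707 309/1414; 228/707 264/707]
x' = x̄ + K·y = [118/707, -423/707]
P' = (I − K·H)·P̄ = [411/1414 207/707; 207/707 642/707]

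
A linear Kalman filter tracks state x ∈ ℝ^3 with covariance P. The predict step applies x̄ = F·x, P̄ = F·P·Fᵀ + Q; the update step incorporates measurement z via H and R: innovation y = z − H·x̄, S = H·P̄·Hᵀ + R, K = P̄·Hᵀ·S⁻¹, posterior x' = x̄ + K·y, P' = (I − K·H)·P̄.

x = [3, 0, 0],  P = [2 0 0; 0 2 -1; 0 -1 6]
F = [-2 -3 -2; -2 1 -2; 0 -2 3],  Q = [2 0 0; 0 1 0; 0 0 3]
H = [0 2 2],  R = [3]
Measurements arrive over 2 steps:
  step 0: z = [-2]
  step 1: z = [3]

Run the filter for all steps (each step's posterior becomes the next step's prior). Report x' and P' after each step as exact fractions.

step 0: x̄ = F·x = [-6, -6, 0]
step 0: P̄ = F·P·Fᵀ + Q = [40 22 -19; 22 39 -47; -19 -47 77]
step 0: y = z − H·x̄ = [10]
step 0: S = H·P̄·Hᵀ + R = [91]
step 0: K = P̄·Hᵀ·S⁻¹ = [6/91; -16/91; 60/91]
step 0: x' = x̄ + K·y = [-486/91, -706/91, 600/91]
step 0: P' = (I − K·H)·P̄ = [3604/91 2098/91 -2089/91; 2098/91 3293/91 -3317/91; -2089/91 -3317/91 3407/91]
step 1: x̄ = F·x = [270/13, -934/91, 3212/91]
step 1: P̄ = F·P·Fᵀ + Q = [3789/13 -489/13 5261/13; -489/13 19592/91 -29321/91; 5261/13 -29321/91 83912/91]
step 1: y = z − H·x̄ = [-4283/91]
step 1: S = H·P̄·Hᵀ + R = [179721/91]
step 1: K = P̄·Hᵀ·S⁻¹ = [66808/179721; -2162/19969; 36394/59907]
step 1: x' = x̄ + K·y = [588286/179721, -103200/19969, 401602/59907]
step 1: P' = (I − K·H)·P̄ = [3334409/179721 836099/19969 -2474893/59907; 836099/19969 3836972/19969 -3840215/19969; -2474893/59907 -3840215/19969 3858412/19969]

step 0: x' = [-486/91, -706/91, 600/91], P' = [3604/91 2098/91 -2089/91; 2098/91 3293/91 -3317/91; -2089/91 -3317/91 3407/91]
step 1: x' = [588286/179721, -103200/19969, 401602/59907], P' = [3334409/179721 836099/19969 -2474893/59907; 836099/19969 3836972/19969 -3840215/19969; -2474893/59907 -3840215/19969 3858412/19969]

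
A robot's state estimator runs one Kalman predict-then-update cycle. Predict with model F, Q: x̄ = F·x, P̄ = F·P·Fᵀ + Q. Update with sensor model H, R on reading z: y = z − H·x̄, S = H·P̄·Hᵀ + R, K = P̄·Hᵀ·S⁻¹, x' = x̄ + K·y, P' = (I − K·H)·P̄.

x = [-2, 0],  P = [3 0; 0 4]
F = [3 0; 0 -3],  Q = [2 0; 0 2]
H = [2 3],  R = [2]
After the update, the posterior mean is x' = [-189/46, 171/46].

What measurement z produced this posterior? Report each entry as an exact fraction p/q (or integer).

x̄ = F·x = [-6, 0]
P̄ = F·P·Fᵀ + Q = [29 0; 0 38]
S = H·P̄·Hᵀ + R = [460]
K = P̄·Hᵀ·S⁻¹ = [29/230; 57/230]
x' − x̄ = [87/46, 171/46] = K·y
y = (KᵀK)⁻¹·Kᵀ·(x' − x̄) = [15]
z = y + H·x̄ = [15] + [-12] = [3]

z = [3]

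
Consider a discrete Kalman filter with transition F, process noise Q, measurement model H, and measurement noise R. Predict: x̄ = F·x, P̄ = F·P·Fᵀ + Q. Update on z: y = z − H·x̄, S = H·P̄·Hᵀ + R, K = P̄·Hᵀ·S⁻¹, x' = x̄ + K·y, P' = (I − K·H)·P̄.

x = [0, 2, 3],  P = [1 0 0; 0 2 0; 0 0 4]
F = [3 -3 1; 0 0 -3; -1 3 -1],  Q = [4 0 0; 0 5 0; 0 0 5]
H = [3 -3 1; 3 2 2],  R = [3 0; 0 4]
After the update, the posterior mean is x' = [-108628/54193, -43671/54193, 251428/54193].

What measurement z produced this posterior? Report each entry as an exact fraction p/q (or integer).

z = [1, 2]

x̄ = F·x = [-3, -9, 3]
P̄ = F·P·Fᵀ + Q = [35 -12 -25; -12 41 12; -25 12 28]
S = H·P̄·Hᵀ + R = [709 -112; -112 247]
K = P̄·Hᵀ·S⁻¹ = [10708/54193 11657/54193; -28469/162579 33166/162579; -6647/54193 -1917/54193]
x' − x̄ = [53951/54193, 444066/54193, 88849/54193] = K·y
y = (KᵀK)⁻¹·Kᵀ·(x' − x̄) = [-20, 23]
z = y + H·x̄ = [-20, 23] + [21, -21] = [1, 2]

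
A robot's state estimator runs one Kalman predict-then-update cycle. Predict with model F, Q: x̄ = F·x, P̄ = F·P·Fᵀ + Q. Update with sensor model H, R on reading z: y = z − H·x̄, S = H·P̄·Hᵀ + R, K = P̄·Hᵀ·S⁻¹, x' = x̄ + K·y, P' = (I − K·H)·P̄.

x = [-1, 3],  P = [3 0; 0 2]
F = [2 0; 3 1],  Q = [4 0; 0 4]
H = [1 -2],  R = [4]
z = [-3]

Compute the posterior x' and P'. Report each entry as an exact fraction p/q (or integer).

x' = [-7/4, 3/5]
P' = [11 6; 6 21/5]

x̄ = F·x = [-2, 0]
P̄ = F·P·Fᵀ + Q = [16 18; 18 33]
y = z − H·x̄ = [-1]
S = H·P̄·Hᵀ + R = [80]
K = P̄·Hᵀ·S⁻¹ = [-1/4; -3/5]
x' = x̄ + K·y = [-7/4, 3/5]
P' = (I − K·H)·P̄ = [11 6; 6 21/5]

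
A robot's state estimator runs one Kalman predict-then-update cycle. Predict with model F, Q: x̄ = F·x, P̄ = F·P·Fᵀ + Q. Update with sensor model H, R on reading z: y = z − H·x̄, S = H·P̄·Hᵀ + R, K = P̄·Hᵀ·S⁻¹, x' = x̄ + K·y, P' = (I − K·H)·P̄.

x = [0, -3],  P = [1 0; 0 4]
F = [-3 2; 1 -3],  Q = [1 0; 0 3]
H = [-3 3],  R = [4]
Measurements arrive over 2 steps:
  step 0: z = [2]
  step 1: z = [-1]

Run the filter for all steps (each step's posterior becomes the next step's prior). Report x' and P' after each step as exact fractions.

step 0: x' = [333/1084, 1113/1084], P' = [2903/1084 2691/1084; 2691/1084 2959/1084]
step 1: x' = [63036/158407, -5253/158407], P' = [878501/158407 864033/158407; 864033/158407 918041/158407]

step 0: x̄ = F·x = [-6, 9]
step 0: P̄ = F·P·Fᵀ + Q = [26 -27; -27 40]
step 0: y = z − H·x̄ = [-43]
step 0: S = H·P̄·Hᵀ + R = [1084]
step 0: K = P̄·Hᵀ·S⁻¹ = [-159/1084; 201/1084]
step 0: x' = x̄ + K·y = [333/1084, 1113/1084]
step 0: P' = (I − K·H)·P̄ = [2903/1084 2691/1084; 2691/1084 2959/1084]
step 1: x̄ = F·x = [1227/1084, -1503/542]
step 1: P̄ = F·P·Fᵀ + Q = [6755/1084 1569/542; 1569/542 4160/271]
step 1: y = z − H·x̄ = [11615/1084]
step 1: S = H·P̄·Hᵀ + R = [158407/1084]
step 1: K = P̄·Hᵀ·S⁻¹ = [-10851/158407; 40506/158407]
step 1: x' = x̄ + K·y = [63036/158407, -5253/158407]
step 1: P' = (I − K·H)·P̄ = [878501/158407 864033/158407; 864033/158407 918041/158407]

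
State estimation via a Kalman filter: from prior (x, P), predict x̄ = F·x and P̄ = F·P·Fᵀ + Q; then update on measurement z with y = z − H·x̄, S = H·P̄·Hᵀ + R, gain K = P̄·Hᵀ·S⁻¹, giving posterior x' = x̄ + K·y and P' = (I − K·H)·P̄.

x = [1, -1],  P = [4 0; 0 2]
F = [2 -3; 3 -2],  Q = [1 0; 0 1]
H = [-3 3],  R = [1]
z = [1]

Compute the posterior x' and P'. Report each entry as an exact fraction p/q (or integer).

x̄ = F·x = [5, 5]
P̄ = F·P·Fᵀ + Q = [35 36; 36 45]
y = z − H·x̄ = [1]
S = H·P̄·Hᵀ + R = [73]
K = P̄·Hᵀ·S⁻¹ = [3/73; 27/73]
x' = x̄ + K·y = [368/73, 392/73]
P' = (I − K·H)·P̄ = [2546/73 2547/73; 2547/73 2556/73]

x' = [368/73, 392/73]
P' = [2546/73 2547/73; 2547/73 2556/73]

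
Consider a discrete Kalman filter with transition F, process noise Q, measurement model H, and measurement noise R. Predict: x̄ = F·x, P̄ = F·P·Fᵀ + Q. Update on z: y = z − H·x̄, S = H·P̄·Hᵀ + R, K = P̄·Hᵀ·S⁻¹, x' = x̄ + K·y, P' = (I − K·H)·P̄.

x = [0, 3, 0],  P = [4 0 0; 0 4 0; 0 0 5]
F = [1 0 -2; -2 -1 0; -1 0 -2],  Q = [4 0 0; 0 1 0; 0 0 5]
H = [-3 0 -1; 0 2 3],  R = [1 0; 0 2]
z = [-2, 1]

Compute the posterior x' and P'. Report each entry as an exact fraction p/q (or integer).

x̄ = F·x = [0, -3, 0]
P̄ = F·P·Fᵀ + Q = [28 -8 16; -8 21 8; 16 8 29]
y = z − H·x̄ = [-2, 7]
S = H·P̄·Hᵀ + R = [378 -199; -199 443]
K = P̄·Hᵀ·S⁻¹ = [-37932/127853 -7804/127853; 20222/127853 28132/127853; -13614/127853 23611/127853]
x' = x̄ + K·y = [21236/127853, -227079/127853, 192505/127853]
P' = (I − K·H)·P̄ = [36412/127853 99152/127853 -71304/127853; 99152/127853 504649/127853 -317678/127853; -71304/127853 -317678/127853 227526/127853]

x' = [21236/127853, -227079/127853, 192505/127853]
P' = [36412/127853 99152/127853 -71304/127853; 99152/127853 504649/127853 -317678/127853; -71304/127853 -317678/127853 227526/127853]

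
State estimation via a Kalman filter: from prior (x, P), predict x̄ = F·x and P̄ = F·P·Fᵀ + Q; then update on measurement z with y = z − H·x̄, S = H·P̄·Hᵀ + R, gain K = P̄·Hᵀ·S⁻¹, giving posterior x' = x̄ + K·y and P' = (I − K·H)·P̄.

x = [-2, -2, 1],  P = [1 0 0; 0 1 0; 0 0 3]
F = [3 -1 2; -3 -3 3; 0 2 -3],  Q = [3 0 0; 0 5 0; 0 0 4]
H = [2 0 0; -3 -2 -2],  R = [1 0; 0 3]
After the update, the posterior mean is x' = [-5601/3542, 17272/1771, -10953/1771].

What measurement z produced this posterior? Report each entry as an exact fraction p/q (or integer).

z = [-3, -2]

x̄ = F·x = [-2, 15, -7]
P̄ = F·P·Fᵀ + Q = [25 12 -20; 12 50 -33; -20 -33 35]
S = H·P̄·Hᵀ + R = [101 -118; -118 208]
K = P̄·Hᵀ·S⁻¹ = [1719/3542 -59/7084; -817/1771 -2119/3542; -428/1771 234/1771]
x' − x̄ = [1483/3542, -9293/1771, 1444/1771] = K·y
y = (KᵀK)⁻¹·Kᵀ·(x' − x̄) = [1, 8]
z = y + H·x̄ = [1, 8] + [-4, -10] = [-3, -2]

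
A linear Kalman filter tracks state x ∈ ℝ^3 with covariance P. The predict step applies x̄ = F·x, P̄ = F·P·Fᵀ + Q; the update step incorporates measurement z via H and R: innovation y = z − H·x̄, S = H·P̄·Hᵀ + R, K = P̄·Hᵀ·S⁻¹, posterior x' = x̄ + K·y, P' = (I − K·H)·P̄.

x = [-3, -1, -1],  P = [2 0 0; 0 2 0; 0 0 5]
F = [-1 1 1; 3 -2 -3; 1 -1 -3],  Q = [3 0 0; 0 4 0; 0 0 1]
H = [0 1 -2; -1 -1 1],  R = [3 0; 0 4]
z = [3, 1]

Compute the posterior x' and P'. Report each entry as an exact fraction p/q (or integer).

x̄ = F·x = [1, -4, 1]
P̄ = F·P·Fᵀ + Q = [12 -25 -19; -25 75 55; -19 55 50]
y = z − H·x̄ = [9, -3]
S = H·P̄·Hᵀ + R = [58 -23; -23 19]
K = P̄·Hᵀ·S⁻¹ = [109/573 -49/573; -550/573 -515/573; -533/573 -223/573]
x' = x̄ + K·y = [567/191, -1899/191, -1185/191]
P' = (I − K·H)·P̄ = [5165/573 -10265/573 -5296/573; -10265/573 26300/573 13975/573; -5296/573 13975/573 7787/573]

x' = [567/191, -1899/191, -1185/191]
P' = [5165/573 -10265/573 -5296/573; -10265/573 26300/573 13975/573; -5296/573 13975/573 7787/573]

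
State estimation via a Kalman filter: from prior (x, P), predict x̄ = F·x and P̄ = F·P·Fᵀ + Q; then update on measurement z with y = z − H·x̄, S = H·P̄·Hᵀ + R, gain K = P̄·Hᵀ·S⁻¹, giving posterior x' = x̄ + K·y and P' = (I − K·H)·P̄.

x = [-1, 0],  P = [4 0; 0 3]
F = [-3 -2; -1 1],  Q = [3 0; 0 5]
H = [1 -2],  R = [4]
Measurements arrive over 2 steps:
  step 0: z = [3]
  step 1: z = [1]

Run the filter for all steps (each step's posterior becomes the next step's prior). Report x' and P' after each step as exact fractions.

step 0: x̄ = F·x = [3, 1]
step 0: P̄ = F·P·Fᵀ + Q = [51 6; 6 12]
step 0: y = z − H·x̄ = [2]
step 0: S = H·P̄·Hᵀ + R = [79]
step 0: K = P̄·Hᵀ·S⁻¹ = [39/79; -18/79]
step 0: x' = x̄ + K·y = [315/79, 43/79]
step 0: P' = (I − K·H)·P̄ = [2508/79 1176/79; 1176/79 624/79]
step 1: x̄ = F·x = [-1031/79, -272/79]
step 1: P̄ = F·P·Fᵀ + Q = [39417/79 5100/79; 5100/79 1175/79]
step 1: y = z − H·x̄ = [566/79]
step 1: S = H·P̄·Hᵀ + R = [24033/79]
step 1: K = P̄·Hᵀ·S⁻¹ = [9739/8011; 2750/24033]
step 1: x' = x̄ + K·y = [-34773/8011, -63044/24033]
step 1: P' = (I − K·H)·P̄ = [395256/8011 178150/8011; 178150/8011 261725/24033]

step 0: x' = [315/79, 43/79], P' = [2508/79 1176/79; 1176/79 624/79]
step 1: x' = [-34773/8011, -63044/24033], P' = [395256/8011 178150/8011; 178150/8011 261725/24033]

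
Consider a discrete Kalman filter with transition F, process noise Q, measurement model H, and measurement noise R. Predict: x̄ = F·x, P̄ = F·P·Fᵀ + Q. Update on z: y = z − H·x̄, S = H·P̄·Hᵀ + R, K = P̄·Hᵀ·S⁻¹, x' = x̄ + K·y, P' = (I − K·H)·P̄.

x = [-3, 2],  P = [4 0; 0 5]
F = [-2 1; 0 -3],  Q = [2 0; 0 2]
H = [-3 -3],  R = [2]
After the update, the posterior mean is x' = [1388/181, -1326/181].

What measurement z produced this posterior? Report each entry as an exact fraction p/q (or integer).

z = [-1]

x̄ = F·x = [8, -6]
P̄ = F·P·Fᵀ + Q = [23 -15; -15 47]
S = H·P̄·Hᵀ + R = [362]
K = P̄·Hᵀ·S⁻¹ = [-12/181; -48/181]
x' − x̄ = [-60/181, -240/181] = K·y
y = (KᵀK)⁻¹·Kᵀ·(x' − x̄) = [5]
z = y + H·x̄ = [5] + [-6] = [-1]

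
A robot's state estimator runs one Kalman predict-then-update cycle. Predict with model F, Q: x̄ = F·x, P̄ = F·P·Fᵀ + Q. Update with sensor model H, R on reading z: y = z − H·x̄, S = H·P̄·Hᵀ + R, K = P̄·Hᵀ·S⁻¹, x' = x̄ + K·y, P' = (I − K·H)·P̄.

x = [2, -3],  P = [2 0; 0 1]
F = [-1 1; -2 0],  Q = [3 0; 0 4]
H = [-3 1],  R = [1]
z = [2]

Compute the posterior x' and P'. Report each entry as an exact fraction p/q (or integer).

x' = [-89/43, -4]
P' = [62/43 4; 4 12]

x̄ = F·x = [-5, -4]
P̄ = F·P·Fᵀ + Q = [6 4; 4 12]
y = z − H·x̄ = [-9]
S = H·P̄·Hᵀ + R = [43]
K = P̄·Hᵀ·S⁻¹ = [-14/43; 0]
x' = x̄ + K·y = [-89/43, -4]
P' = (I − K·H)·P̄ = [62/43 4; 4 12]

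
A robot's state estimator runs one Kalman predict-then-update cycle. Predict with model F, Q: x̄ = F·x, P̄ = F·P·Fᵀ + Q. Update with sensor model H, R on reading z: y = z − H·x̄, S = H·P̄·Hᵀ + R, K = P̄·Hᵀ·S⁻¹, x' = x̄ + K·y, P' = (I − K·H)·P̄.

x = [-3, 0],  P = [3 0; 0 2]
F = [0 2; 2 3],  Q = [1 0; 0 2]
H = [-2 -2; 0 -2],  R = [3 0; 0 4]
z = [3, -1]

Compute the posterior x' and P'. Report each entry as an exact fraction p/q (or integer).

x̄ = F·x = [0, -6]
P̄ = F·P·Fᵀ + Q = [9 12; 12 32]
y = z − H·x̄ = [-9, -13]
S = H·P̄·Hᵀ + R = [263 176; 176 132]
K = P̄·Hᵀ·S⁻¹ = [-6/17 54/187; -8/85 -336/935]
x' = x̄ + K·y = [-108/187, -90/187]
P' = (I − K·H)·P̄ = [207/187 -108/187; -108/187 672/935]

x' = [-108/187, -90/187]
P' = [207/187 -108/187; -108/187 672/935]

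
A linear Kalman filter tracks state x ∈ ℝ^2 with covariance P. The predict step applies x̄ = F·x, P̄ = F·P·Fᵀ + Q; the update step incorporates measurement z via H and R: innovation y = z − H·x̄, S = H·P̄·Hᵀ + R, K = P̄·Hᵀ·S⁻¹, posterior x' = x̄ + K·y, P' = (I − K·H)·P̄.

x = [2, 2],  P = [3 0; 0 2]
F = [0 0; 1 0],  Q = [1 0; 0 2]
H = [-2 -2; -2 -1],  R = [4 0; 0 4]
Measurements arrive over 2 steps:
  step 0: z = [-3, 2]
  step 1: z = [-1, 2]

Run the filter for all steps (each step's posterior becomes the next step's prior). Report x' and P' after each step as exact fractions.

step 0: x̄ = F·x = [0, 2]
step 0: P̄ = F·P·Fᵀ + Q = [1 0; 0 5]
step 0: y = z − H·x̄ = [1, 4]
step 0: S = H·P̄·Hᵀ + R = [28 14; 14 13]
step 0: K = P̄·Hᵀ·S⁻¹ = [1/84 -1/6; -5/14 0]
step 0: x' = x̄ + K·y = [-55/84, 23/14]
step 0: P' = (I − K·H)·P̄ = [29/42 -5/7; -5/7 10/7]
step 1: x̄ = F·x = [0, -55/84]
step 1: P̄ = F·P·Fᵀ + Q = [1 0; 0 113/42]
step 1: y = z − H·x̄ = [-97/42, 113/84]
step 1: S = H·P̄·Hᵀ + R = [394/21 197/21; 197/21 449/42]
step 1: K = P̄·Hᵀ·S⁻¹ = [-55/2364 -1/6; -113/394 0]
step 1: x' = x̄ + K·y = [-403/2364, 3/394]
step 1: P' = (I − K·H)·P̄ = [733/1182 -113/197; -113/197 226/197]

step 0: x' = [-55/84, 23/14], P' = [29/42 -5/7; -5/7 10/7]
step 1: x' = [-403/2364, 3/394], P' = [733/1182 -113/197; -113/197 226/197]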